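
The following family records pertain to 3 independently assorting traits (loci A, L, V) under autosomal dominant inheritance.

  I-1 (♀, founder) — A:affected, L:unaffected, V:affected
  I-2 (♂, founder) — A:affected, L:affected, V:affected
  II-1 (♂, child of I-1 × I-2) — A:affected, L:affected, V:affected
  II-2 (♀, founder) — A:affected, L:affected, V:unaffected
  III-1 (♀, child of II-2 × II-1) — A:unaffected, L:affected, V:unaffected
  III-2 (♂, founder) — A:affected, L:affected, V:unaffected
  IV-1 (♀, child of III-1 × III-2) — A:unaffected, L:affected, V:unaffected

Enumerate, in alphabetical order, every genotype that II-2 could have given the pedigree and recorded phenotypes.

II-2 ∈ {Aa LL vv, Aa Ll vv}

A/I-1 aff ·: Aa|AA
A/I-2 aff ·: Aa|AA
A/II-1 aff I-1×I-2: Aa
A/II-2 aff ·: Aa
A/III-1 un II-2×II-1: aa
A/III-2 aff ·: Aa
A/IV-1 un III-1×III-2: aa
⇒ A over [I-1,I-2,II-1,II-2,III-1,III-2,IV-1]: 3 consistent
L/I-1 un ·: ll
L/I-2 aff ·: Ll|LL
L/II-1 aff I-1×I-2: Ll
L/II-2 aff ·: Ll|LL
L/III-1 aff II-2×II-1: Ll|LL
L/III-2 aff ·: Ll|LL
L/IV-1 aff III-1×III-2: Ll|LL
⇒ L over [I-1,I-2,II-1,II-2,III-1,III-2,IV-1]: 28 consistent
V/I-1 aff ·: Vv|VV
V/I-2 aff ·: Vv|VV
V/II-1 aff I-1×I-2: Vv
V/II-2 un ·: vv
V/III-1 un II-2×II-1: vv
V/III-2 un ·: vv
V/IV-1 un III-1×III-2: vv
⇒ V over [I-1,I-2,II-1,II-2,III-1,III-2,IV-1]: 3 consistent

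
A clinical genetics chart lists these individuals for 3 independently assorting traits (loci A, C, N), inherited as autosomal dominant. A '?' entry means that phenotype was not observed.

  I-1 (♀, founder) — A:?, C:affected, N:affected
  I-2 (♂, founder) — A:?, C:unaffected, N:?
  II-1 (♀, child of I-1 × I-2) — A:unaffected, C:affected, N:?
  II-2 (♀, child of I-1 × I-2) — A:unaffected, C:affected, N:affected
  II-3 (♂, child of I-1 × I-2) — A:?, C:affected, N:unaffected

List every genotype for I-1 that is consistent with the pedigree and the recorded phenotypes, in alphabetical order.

I-1 ∈ {Aa CC Nn, Aa Cc Nn, aa CC Nn, aa Cc Nn}

A/I-1 ? ·: aa|Aa
A/I-2 ? ·: aa|Aa
A/II-1 un I-1×I-2: aa
A/II-2 un I-1×I-2: aa
A/II-3 ? I-1×I-2: aa|Aa|AA
⇒ A over [I-1,I-2,II-1,II-2,II-3]: 8 consistent
C/I-1 aff ·: Cc|CC
C/I-2 un ·: cc
C/II-1 aff I-1×I-2: Cc
C/II-2 aff I-1×I-2: Cc
C/II-3 aff I-1×I-2: Cc
⇒ C over [I-1,I-2,II-1,II-2,II-3]: 2 consistent
N/I-1 aff ·: Nn
N/I-2 ? ·: nn|Nn
N/II-1 ? I-1×I-2: nn|Nn|NN
N/II-2 aff I-1×I-2: Nn|NN
N/II-3 un I-1×I-2: nn
⇒ N over [I-1,I-2,II-1,II-2,II-3]: 8 consistent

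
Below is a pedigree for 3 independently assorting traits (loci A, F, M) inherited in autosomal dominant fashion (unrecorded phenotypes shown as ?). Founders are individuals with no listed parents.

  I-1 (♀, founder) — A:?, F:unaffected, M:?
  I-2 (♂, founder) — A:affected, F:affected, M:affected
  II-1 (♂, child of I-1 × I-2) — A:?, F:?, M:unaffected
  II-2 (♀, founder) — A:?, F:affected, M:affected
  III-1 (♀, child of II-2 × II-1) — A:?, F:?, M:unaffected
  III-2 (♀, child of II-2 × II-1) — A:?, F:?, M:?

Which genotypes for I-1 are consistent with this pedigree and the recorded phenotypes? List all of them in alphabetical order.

I-1 ∈ {AA ff Mm, AA ff mm, Aa ff Mm, Aa ff mm, aa ff Mm, aa ff mm}

A/I-1 ? ·: aa|Aa|AA
A/I-2 aff ·: Aa|AA
A/II-1 ? I-1×I-2: aa|Aa|AA
A/II-2 ? ·: aa|Aa|AA
A/III-1 ? II-2×II-1: aa|Aa|AA
A/III-2 ? II-2×II-1: aa|Aa|AA
⇒ A over [I-1,I-2,II-1,II-2,III-1,III-2]: 121 consistent
F/I-1 un ·: ff
F/I-2 aff ·: Ff|FF
F/II-1 ? I-1×I-2: ff|Ff
F/II-2 aff ·: Ff|FF
F/III-1 ? II-2×II-1: ff|Ff|FF
F/III-2 ? II-2×II-1: ff|Ff|FF
⇒ F over [I-1,I-2,II-1,II-2,III-1,III-2]: 31 consistent
M/I-1 ? ·: mm|Mm
M/I-2 aff ·: Mm
M/II-1 un I-1×I-2: mm
M/II-2 aff ·: Mm
M/III-1 un II-2×II-1: mm
M/III-2 ? II-2×II-1: mm|Mm
⇒ M over [I-1,I-2,II-1,II-2,III-1,III-2]: 4 consistent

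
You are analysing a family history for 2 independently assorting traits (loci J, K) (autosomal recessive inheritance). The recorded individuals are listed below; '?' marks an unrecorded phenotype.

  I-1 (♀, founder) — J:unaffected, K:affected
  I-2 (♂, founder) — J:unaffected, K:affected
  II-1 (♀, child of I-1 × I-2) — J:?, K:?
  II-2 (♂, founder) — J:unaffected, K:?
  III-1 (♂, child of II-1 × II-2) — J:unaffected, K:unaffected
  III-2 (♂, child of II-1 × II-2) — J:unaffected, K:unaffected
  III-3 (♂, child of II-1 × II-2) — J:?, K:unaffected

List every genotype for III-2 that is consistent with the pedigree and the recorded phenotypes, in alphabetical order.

J/I-1 un ·: JJ|Jj
J/I-2 un ·: JJ|Jj
J/II-1 ? I-1×I-2: JJ|Jj|jj
J/II-2 un ·: JJ|Jj
J/III-1 un II-1×II-2: JJ|Jj
J/III-2 un II-1×II-2: JJ|Jj
J/III-3 ? II-1×II-2: JJ|Jj|jj
⇒ J over [I-1,I-2,II-1,II-2,III-1,III-2,III-3]: 99 consistent
K/I-1 aff ·: kk
K/I-2 aff ·: kk
K/II-1 ? I-1×I-2: kk
K/II-2 ? ·: KK|Kk
K/III-1 un II-1×II-2: Kk
K/III-2 un II-1×II-2: Kk
K/III-3 un II-1×II-2: Kk
⇒ K over [I-1,I-2,II-1,II-2,III-1,III-2,III-3]: 2 consistent

III-2 ∈ {JJ Kk, Jj Kk}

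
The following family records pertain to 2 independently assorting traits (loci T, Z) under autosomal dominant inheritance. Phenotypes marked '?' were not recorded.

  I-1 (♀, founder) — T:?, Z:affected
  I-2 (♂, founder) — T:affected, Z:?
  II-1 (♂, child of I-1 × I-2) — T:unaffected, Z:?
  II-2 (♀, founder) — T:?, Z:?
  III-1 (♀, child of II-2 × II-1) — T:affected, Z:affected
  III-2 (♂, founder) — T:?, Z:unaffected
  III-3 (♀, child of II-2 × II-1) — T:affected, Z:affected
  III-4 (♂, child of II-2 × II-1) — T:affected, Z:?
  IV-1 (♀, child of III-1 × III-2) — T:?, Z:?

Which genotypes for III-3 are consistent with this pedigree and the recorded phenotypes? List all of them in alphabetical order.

T/I-1 ? ·: tt|Tt
T/I-2 aff ·: Tt
T/II-1 un I-1×I-2: tt
T/II-2 ? ·: Tt|TT
T/III-1 aff II-2×II-1: Tt
T/III-2 ? ·: tt|Tt|TT
T/III-3 aff II-2×II-1: Tt
T/III-4 aff II-2×II-1: Tt
T/IV-1 ? III-1×III-2: tt|Tt|TT
⇒ T over [I-1,I-2,II-1,II-2,III-1,III-2,III-3,III-4,IV-1]: 28 consistent
Z/I-1 aff ·: Zz|ZZ
Z/I-2 ? ·: zz|Zz|ZZ
Z/II-1 ? I-1×I-2: zz|Zz|ZZ
Z/II-2 ? ·: zz|Zz|ZZ
Z/III-1 aff II-2×II-1: Zz|ZZ
Z/III-2 un ·: zz
Z/III-3 aff II-2×II-1: Zz|ZZ
Z/III-4 ? II-2×II-1: zz|Zz|ZZ
Z/IV-1 ? III-1×III-2: zz|Zz
⇒ Z over [I-1,I-2,II-1,II-2,III-1,III-2,III-3,III-4,IV-1]: 242 consistent

III-3 ∈ {Tt ZZ, Tt Zz}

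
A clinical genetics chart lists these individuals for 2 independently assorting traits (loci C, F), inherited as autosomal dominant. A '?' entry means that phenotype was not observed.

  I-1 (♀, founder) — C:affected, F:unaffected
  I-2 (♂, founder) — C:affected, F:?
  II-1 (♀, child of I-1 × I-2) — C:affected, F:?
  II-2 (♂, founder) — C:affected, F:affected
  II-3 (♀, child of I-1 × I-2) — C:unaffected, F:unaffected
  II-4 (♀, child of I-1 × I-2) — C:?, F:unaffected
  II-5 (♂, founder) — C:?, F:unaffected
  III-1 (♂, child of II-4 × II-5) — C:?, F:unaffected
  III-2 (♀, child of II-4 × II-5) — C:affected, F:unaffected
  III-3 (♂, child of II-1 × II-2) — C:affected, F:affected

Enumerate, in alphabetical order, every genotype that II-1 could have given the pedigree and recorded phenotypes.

II-1 ∈ {CC Ff, CC ff, Cc Ff, Cc ff}

C/I-1 aff ·: Cc
C/I-2 aff ·: Cc
C/II-1 aff I-1×I-2: Cc|CC
C/II-2 aff ·: Cc|CC
C/II-3 un I-1×I-2: cc
C/II-4 ? I-1×I-2: cc|Cc|CC
C/II-5 ? ·: cc|Cc|CC
C/III-1 ? II-4×II-5: cc|Cc|CC
C/III-2 aff II-4×II-5: Cc|CC
C/III-3 aff II-1×II-2: Cc|CC
⇒ C over [I-1,I-2,II-1,II-2,II-3,II-4,II-5,III-1,III-2,III-3]: 147 consistent
F/I-1 un ·: ff
F/I-2 ? ·: ff|Ff
F/II-1 ? I-1×I-2: ff|Ff
F/II-2 aff ·: Ff|FF
F/II-3 un I-1×I-2: ff
F/II-4 un I-1×I-2: ff
F/II-5 un ·: ff
F/III-1 un II-4×II-5: ff
F/III-2 un II-4×II-5: ff
F/III-3 aff II-1×II-2: Ff|FF
⇒ F over [I-1,I-2,II-1,II-2,II-3,II-4,II-5,III-1,III-2,III-3]: 8 consistent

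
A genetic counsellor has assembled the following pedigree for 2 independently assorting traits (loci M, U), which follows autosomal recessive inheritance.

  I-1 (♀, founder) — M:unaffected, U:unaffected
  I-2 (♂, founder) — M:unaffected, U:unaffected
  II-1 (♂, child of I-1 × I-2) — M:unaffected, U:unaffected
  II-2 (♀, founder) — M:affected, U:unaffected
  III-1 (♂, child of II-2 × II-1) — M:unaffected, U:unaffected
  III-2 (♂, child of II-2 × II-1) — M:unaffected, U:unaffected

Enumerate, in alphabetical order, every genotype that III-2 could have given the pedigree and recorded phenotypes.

III-2 ∈ {Mm UU, Mm Uu}

M/I-1 un ·: MM|Mm
M/I-2 un ·: MM|Mm
M/II-1 un I-1×I-2: MM|Mm
M/II-2 aff ·: mm
M/III-1 un II-2×II-1: Mm
M/III-2 un II-2×II-1: Mm
⇒ M over [I-1,I-2,II-1,II-2,III-1,III-2]: 7 consistent
U/I-1 un ·: UU|Uu
U/I-2 un ·: UU|Uu
U/II-1 un I-1×I-2: UU|Uu
U/II-2 un ·: UU|Uu
U/III-1 un II-2×II-1: UU|Uu
U/III-2 un II-2×II-1: UU|Uu
⇒ U over [I-1,I-2,II-1,II-2,III-1,III-2]: 44 consistent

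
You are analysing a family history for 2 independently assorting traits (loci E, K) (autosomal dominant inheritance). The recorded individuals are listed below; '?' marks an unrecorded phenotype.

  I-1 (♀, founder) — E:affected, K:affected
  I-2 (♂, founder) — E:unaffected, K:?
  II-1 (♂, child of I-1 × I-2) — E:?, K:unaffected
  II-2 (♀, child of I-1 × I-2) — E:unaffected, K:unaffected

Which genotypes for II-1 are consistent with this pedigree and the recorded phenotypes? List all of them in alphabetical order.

E/I-1 aff ·: Ee
E/I-2 un ·: ee
E/II-1 ? I-1×I-2: ee|Ee
E/II-2 un I-1×I-2: ee
⇒ E over [I-1,I-2,II-1,II-2]: 2 consistent
K/I-1 aff ·: Kk
K/I-2 ? ·: kk|Kk
K/II-1 un I-1×I-2: kk
K/II-2 un I-1×I-2: kk
⇒ K over [I-1,I-2,II-1,II-2]: 2 consistent

II-1 ∈ {Ee kk, ee kk}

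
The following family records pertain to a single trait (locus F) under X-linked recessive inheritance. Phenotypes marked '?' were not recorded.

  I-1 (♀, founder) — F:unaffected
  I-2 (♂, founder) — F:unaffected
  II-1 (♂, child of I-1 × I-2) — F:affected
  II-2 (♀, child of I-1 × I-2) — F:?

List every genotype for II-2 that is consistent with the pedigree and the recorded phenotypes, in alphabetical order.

II-2 ∈ {X^FX^F, X^FX^f}

F/I-1 un ·: X^FX^f
F/I-2 un ·: X^FY
F/II-1 aff I-1×I-2: X^fY
F/II-2 ? I-1×I-2: X^FX^F|X^FX^f
⇒ F over [I-1,I-2,II-1,II-2]: 2 consistent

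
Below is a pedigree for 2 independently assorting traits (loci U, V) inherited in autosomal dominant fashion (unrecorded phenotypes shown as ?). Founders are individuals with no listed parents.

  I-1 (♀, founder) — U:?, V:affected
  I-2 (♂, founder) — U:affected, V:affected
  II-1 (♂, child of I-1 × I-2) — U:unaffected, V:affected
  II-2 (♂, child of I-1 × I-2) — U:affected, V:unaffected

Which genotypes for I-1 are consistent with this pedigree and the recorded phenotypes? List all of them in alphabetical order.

I-1 ∈ {Uu Vv, uu Vv}

U/I-1 ? ·: uu|Uu
U/I-2 aff ·: Uu
U/II-1 un I-1×I-2: uu
U/II-2 aff I-1×I-2: Uu|UU
⇒ U over [I-1,I-2,II-1,II-2]: 3 consistent
V/I-1 aff ·: Vv
V/I-2 aff ·: Vv
V/II-1 aff I-1×I-2: Vv|VV
V/II-2 un I-1×I-2: vv
⇒ V over [I-1,I-2,II-1,II-2]: 2 consistent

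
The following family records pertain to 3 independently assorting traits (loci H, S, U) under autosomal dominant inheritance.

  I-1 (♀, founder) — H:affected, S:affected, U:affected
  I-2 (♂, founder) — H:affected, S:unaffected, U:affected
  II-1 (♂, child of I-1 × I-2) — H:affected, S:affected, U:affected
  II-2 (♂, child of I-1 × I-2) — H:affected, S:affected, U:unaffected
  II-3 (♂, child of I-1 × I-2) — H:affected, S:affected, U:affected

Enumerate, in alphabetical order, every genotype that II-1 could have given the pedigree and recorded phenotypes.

H/I-1 aff ·: Hh|HH
H/I-2 aff ·: Hh|HH
H/II-1 aff I-1×I-2: Hh|HH
H/II-2 aff I-1×I-2: Hh|HH
H/II-3 aff I-1×I-2: Hh|HH
⇒ H over [I-1,I-2,II-1,II-2,II-3]: 25 consistent
S/I-1 aff ·: Ss|SS
S/I-2 un ·: ss
S/II-1 aff I-1×I-2: Ss
S/II-2 aff I-1×I-2: Ss
S/II-3 aff I-1×I-2: Ss
⇒ S over [I-1,I-2,II-1,II-2,II-3]: 2 consistent
U/I-1 aff ·: Uu
U/I-2 aff ·: Uu
U/II-1 aff I-1×I-2: Uu|UU
U/II-2 un I-1×I-2: uu
U/II-3 aff I-1×I-2: Uu|UU
⇒ U over [I-1,I-2,II-1,II-2,II-3]: 4 consistent

II-1 ∈ {HH Ss UU, HH Ss Uu, Hh Ss UU, Hh Ss Uu}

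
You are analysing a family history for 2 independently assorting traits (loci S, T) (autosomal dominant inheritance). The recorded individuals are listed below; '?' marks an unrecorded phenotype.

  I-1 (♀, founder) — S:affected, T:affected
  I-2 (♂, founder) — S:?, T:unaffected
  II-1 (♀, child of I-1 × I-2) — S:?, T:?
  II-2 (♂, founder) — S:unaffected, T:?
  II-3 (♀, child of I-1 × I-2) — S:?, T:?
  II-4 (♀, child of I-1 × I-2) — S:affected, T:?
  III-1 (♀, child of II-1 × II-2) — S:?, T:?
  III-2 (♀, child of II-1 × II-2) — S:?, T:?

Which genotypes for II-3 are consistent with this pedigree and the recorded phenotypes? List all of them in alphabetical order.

S/I-1 aff ·: Ss|SS
S/I-2 ? ·: ss|Ss|SS
S/II-1 ? I-1×I-2: ss|Ss|SS
S/II-2 un ·: ss
S/II-3 ? I-1×I-2: ss|Ss|SS
S/II-4 aff I-1×I-2: Ss|SS
S/III-1 ? II-1×II-2: ss|Ss
S/III-2 ? II-1×II-2: ss|Ss
⇒ S over [I-1,I-2,II-1,II-2,II-3,II-4,III-1,III-2]: 91 consistent
T/I-1 aff ·: Tt|TT
T/I-2 un ·: tt
T/II-1 ? I-1×I-2: tt|Tt
T/II-2 ? ·: tt|Tt|TT
T/II-3 ? I-1×I-2: tt|Tt
T/II-4 ? I-1×I-2: tt|Tt
T/III-1 ? II-1×II-2: tt|Tt|TT
T/III-2 ? II-1×II-2: tt|Tt|TT
⇒ T over [I-1,I-2,II-1,II-2,II-3,II-4,III-1,III-2]: 109 consistent

II-3 ∈ {SS Tt, SS tt, Ss Tt, Ss tt, ss Tt, ss tt}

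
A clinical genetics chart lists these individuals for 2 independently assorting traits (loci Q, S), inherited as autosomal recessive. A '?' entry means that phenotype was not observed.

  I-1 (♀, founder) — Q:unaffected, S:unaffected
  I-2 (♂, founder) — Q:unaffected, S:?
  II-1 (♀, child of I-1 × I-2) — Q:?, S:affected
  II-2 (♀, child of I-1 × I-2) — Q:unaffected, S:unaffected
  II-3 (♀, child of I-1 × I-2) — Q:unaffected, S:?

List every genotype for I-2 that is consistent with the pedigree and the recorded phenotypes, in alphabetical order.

Q/I-1 un ·: QQ|Qq
Q/I-2 un ·: QQ|Qq
Q/II-1 ? I-1×I-2: QQ|Qq|qq
Q/II-2 un I-1×I-2: QQ|Qq
Q/II-3 un I-1×I-2: QQ|Qq
⇒ Q over [I-1,I-2,II-1,II-2,II-3]: 29 consistent
S/I-1 un ·: Ss
S/I-2 ? ·: Ss|ss
S/II-1 aff I-1×I-2: ss
S/II-2 un I-1×I-2: SS|Ss
S/II-3 ? I-1×I-2: SS|Ss|ss
⇒ S over [I-1,I-2,II-1,II-2,II-3]: 8 consistent

I-2 ∈ {QQ Ss, QQ ss, Qq Ss, Qq ss}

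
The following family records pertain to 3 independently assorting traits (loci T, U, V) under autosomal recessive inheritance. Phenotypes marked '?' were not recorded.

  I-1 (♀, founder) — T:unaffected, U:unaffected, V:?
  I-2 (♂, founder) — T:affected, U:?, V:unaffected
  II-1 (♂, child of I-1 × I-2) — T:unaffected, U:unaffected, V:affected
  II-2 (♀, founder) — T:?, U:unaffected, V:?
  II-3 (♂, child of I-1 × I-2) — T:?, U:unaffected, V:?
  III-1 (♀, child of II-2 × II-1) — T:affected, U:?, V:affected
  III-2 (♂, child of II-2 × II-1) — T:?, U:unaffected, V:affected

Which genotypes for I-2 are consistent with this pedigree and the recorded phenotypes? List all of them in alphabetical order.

I-2 ∈ {tt UU Vv, tt Uu Vv, tt uu Vv}

T/I-1 un ·: TT|Tt
T/I-2 aff ·: tt
T/II-1 un I-1×I-2: Tt
T/II-2 ? ·: Tt|tt
T/II-3 ? I-1×I-2: Tt|tt
T/III-1 aff II-2×II-1: tt
T/III-2 ? II-2×II-1: TT|Tt|tt
⇒ T over [I-1,I-2,II-1,II-2,II-3,III-1,III-2]: 15 consistent
U/I-1 un ·: UU|Uu
U/I-2 ? ·: UU|Uu|uu
U/II-1 un I-1×I-2: UU|Uu
U/II-2 un ·: UU|Uu
U/II-3 un I-1×I-2: UU|Uu
U/III-1 ? II-2×II-1: UU|Uu|uu
U/III-2 un II-2×II-1: UU|Uu
⇒ U over [I-1,I-2,II-1,II-2,II-3,III-1,III-2]: 115 consistent
V/I-1 ? ·: Vv|vv
V/I-2 un ·: Vv
V/II-1 aff I-1×I-2: vv
V/II-2 ? ·: Vv|vv
V/II-3 ? I-1×I-2: VV|Vv|vv
V/III-1 aff II-2×II-1: vv
V/III-2 aff II-2×II-1: vv
⇒ V over [I-1,I-2,II-1,II-2,II-3,III-1,III-2]: 10 consistent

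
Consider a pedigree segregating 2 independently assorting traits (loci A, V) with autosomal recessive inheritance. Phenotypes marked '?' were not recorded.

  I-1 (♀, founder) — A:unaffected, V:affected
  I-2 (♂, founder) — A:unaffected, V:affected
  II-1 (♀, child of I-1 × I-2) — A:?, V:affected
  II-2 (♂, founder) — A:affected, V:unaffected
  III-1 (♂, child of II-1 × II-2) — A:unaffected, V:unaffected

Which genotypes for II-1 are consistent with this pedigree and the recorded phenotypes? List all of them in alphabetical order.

II-1 ∈ {AA vv, Aa vv}

A/I-1 un ·: AA|Aa
A/I-2 un ·: AA|Aa
A/II-1 ? I-1×I-2: AA|Aa
A/II-2 aff ·: aa
A/III-1 un II-1×II-2: Aa
⇒ A over [I-1,I-2,II-1,II-2,III-1]: 7 consistent
V/I-1 aff ·: vv
V/I-2 aff ·: vv
V/II-1 aff I-1×I-2: vv
V/II-2 un ·: VV|Vv
V/III-1 un II-1×II-2: Vv
⇒ V over [I-1,I-2,II-1,II-2,III-1]: 2 consistent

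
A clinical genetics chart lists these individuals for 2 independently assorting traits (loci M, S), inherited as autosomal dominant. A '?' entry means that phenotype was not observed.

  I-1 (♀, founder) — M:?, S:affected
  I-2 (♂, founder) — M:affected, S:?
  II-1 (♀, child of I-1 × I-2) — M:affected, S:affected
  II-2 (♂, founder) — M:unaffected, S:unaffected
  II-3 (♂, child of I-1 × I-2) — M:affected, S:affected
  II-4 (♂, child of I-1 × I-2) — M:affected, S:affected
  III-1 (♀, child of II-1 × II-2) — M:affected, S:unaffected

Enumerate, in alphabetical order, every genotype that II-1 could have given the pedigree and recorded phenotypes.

M/I-1 ? ·: mm|Mm|MM
M/I-2 aff ·: Mm|MM
M/II-1 aff I-1×I-2: Mm|MM
M/II-2 un ·: mm
M/II-3 aff I-1×I-2: Mm|MM
M/II-4 aff I-1×I-2: Mm|MM
M/III-1 aff II-1×II-2: Mm
⇒ M over [I-1,I-2,II-1,II-2,II-3,II-4,III-1]: 27 consistent
S/I-1 aff ·: Ss|SS
S/I-2 ? ·: ss|Ss|SS
S/II-1 aff I-1×I-2: Ss
S/II-2 un ·: ss
S/II-3 aff I-1×I-2: Ss|SS
S/II-4 aff I-1×I-2: Ss|SS
S/III-1 un II-1×II-2: ss
⇒ S over [I-1,I-2,II-1,II-2,II-3,II-4,III-1]: 14 consistent

II-1 ∈ {MM Ss, Mm Ss}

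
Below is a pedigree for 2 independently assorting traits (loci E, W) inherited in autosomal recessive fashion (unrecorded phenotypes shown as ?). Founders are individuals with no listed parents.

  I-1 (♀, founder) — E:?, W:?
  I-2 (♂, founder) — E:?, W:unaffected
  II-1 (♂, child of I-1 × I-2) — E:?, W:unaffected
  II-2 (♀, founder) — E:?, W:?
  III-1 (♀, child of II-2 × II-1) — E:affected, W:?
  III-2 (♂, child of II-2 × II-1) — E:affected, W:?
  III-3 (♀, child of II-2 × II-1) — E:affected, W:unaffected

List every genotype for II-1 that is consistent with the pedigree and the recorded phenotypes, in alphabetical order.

II-1 ∈ {Ee WW, Ee Ww, ee WW, ee Ww}

E/I-1 ? ·: EE|Ee|ee
E/I-2 ? ·: EE|Ee|ee
E/II-1 ? I-1×I-2: Ee|ee
E/II-2 ? ·: Ee|ee
E/III-1 aff II-2×II-1: ee
E/III-2 aff II-2×II-1: ee
E/III-3 aff II-2×II-1: ee
⇒ E over [I-1,I-2,II-1,II-2,III-1,III-2,III-3]: 22 consistent
W/I-1 ? ·: WW|Ww|ww
W/I-2 un ·: WW|Ww
W/II-1 un I-1×I-2: WW|Ww
W/II-2 ? ·: WW|Ww|ww
W/III-1 ? II-2×II-1: WW|Ww|ww
W/III-2 ? II-2×II-1: WW|Ww|ww
W/III-3 un II-2×II-1: WW|Ww
⇒ W over [I-1,I-2,II-1,II-2,III-1,III-2,III-3]: 190 consistent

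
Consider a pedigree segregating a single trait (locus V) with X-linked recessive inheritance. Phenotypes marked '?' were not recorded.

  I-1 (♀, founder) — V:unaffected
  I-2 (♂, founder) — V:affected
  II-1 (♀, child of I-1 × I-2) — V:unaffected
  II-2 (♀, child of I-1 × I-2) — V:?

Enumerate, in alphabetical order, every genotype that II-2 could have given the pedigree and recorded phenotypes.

II-2 ∈ {X^VX^v, X^vX^v}

V/I-1 un ·: X^VX^V|X^VX^v
V/I-2 aff ·: X^vY
V/II-1 un I-1×I-2: X^VX^v
V/II-2 ? I-1×I-2: X^VX^v|X^vX^v
⇒ V over [I-1,I-2,II-1,II-2]: 3 consistent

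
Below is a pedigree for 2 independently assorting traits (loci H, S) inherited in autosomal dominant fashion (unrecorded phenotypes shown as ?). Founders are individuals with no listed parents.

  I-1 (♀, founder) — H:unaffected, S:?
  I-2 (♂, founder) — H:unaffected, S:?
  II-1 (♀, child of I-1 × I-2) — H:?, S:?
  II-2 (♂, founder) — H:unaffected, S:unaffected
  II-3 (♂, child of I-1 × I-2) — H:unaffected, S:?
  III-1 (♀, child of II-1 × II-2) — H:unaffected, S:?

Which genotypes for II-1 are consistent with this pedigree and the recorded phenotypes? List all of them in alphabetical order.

H/I-1 un ·: hh
H/I-2 un ·: hh
H/II-1 ? I-1×I-2: hh
H/II-2 un ·: hh
H/II-3 un I-1×I-2: hh
H/III-1 un II-1×II-2: hh
⇒ H over [I-1,I-2,II-1,II-2,II-3,III-1]: 1 consistent
S/I-1 ? ·: ss|Ss|SS
S/I-2 ? ·: ss|Ss|SS
S/II-1 ? I-1×I-2: ss|Ss|SS
S/II-2 un ·: ss
S/II-3 ? I-1×I-2: ss|Ss|SS
S/III-1 ? II-1×II-2: ss|Ss
⇒ S over [I-1,I-2,II-1,II-2,II-3,III-1]: 42 consistent

II-1 ∈ {hh SS, hh Ss, hh ss}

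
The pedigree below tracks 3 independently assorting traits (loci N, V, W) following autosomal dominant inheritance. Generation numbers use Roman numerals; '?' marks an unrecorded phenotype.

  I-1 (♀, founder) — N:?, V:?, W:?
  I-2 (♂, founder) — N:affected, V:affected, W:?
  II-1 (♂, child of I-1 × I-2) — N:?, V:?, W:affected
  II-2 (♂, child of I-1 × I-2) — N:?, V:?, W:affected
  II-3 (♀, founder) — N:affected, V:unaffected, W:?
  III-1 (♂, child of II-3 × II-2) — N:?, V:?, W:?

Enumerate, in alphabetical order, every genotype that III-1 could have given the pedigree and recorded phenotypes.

III-1 ∈ {NN Vv WW, NN Vv Ww, NN Vv ww, NN vv WW, NN vv Ww, NN vv ww, Nn Vv WW, Nn Vv Ww, Nn Vv ww, Nn vv WW, Nn vv Ww, Nn vv ww, nn Vv WW, nn Vv Ww, nn Vv ww, nn vv WW, nn vv Ww, nn vv ww}

N/I-1 ? ·: nn|Nn|NN
N/I-2 aff ·: Nn|NN
N/II-1 ? I-1×I-2: nn|Nn|NN
N/II-2 ? I-1×I-2: nn|Nn|NN
N/II-3 aff ·: Nn|NN
N/III-1 ? II-3×II-2: nn|Nn|NN
⇒ N over [I-1,I-2,II-1,II-2,II-3,III-1]: 89 consistent
V/I-1 ? ·: vv|Vv|VV
V/I-2 aff ·: Vv|VV
V/II-1 ? I-1×I-2: vv|Vv|VV
V/II-2 ? I-1×I-2: vv|Vv|VV
V/II-3 un ·: vv
V/III-1 ? II-3×II-2: vv|Vv
⇒ V over [I-1,I-2,II-1,II-2,II-3,III-1]: 33 consistent
W/I-1 ? ·: ww|Ww|WW
W/I-2 ? ·: ww|Ww|WW
W/II-1 aff I-1×I-2: Ww|WW
W/II-2 aff I-1×I-2: Ww|WW
W/II-3 ? ·: ww|Ww|WW
W/III-1 ? II-3×II-2: ww|Ww|WW
⇒ W over [I-1,I-2,II-1,II-2,II-3,III-1]: 98 consistent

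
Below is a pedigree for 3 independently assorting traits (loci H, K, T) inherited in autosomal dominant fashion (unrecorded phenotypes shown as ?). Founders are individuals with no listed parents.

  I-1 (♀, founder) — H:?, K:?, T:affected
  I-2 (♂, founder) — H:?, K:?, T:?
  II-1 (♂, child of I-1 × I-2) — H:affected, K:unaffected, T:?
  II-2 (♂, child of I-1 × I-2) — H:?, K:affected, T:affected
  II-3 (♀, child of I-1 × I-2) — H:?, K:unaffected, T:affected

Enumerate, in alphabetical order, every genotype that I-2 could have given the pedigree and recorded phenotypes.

I-2 ∈ {HH Kk TT, HH Kk Tt, HH Kk tt, HH kk TT, HH kk Tt, HH kk tt, Hh Kk TT, Hh Kk Tt, Hh Kk tt, Hh kk TT, Hh kk Tt, Hh kk tt, hh Kk TT, hh Kk Tt, hh Kk tt, hh kk TT, hh kk Tt, hh kk tt}

H/I-1 ? ·: hh|Hh|HH
H/I-2 ? ·: hh|Hh|HH
H/II-1 aff I-1×I-2: Hh|HH
H/II-2 ? I-1×I-2: hh|Hh|HH
H/II-3 ? I-1×I-2: hh|Hh|HH
⇒ H over [I-1,I-2,II-1,II-2,II-3]: 45 consistent
K/I-1 ? ·: kk|Kk
K/I-2 ? ·: kk|Kk
K/II-1 un I-1×I-2: kk
K/II-2 aff I-1×I-2: Kk|KK
K/II-3 un I-1×I-2: kk
⇒ K over [I-1,I-2,II-1,II-2,II-3]: 4 consistent
T/I-1 aff ·: Tt|TT
T/I-2 ? ·: tt|Tt|TT
T/II-1 ? I-1×I-2: tt|Tt|TT
T/II-2 aff I-1×I-2: Tt|TT
T/II-3 aff I-1×I-2: Tt|TT
⇒ T over [I-1,I-2,II-1,II-2,II-3]: 32 consistent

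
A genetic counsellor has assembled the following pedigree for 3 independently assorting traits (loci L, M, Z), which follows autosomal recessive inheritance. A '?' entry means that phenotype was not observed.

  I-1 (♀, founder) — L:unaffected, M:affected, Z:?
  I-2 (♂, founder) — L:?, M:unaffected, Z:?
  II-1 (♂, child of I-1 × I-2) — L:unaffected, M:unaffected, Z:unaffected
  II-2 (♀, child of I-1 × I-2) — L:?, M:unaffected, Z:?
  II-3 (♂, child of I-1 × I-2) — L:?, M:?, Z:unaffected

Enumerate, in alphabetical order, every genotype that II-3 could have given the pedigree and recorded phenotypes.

II-3 ∈ {LL Mm ZZ, LL Mm Zz, LL mm ZZ, LL mm Zz, Ll Mm ZZ, Ll Mm Zz, Ll mm ZZ, Ll mm Zz, ll Mm ZZ, ll Mm Zz, ll mm ZZ, ll mm Zz}

L/I-1 un ·: LL|Ll
L/I-2 ? ·: LL|Ll|ll
L/II-1 un I-1×I-2: LL|Ll
L/II-2 ? I-1×I-2: LL|Ll|ll
L/II-3 ? I-1×I-2: LL|Ll|ll
⇒ L over [I-1,I-2,II-1,II-2,II-3]: 40 consistent
M/I-1 aff ·: mm
M/I-2 un ·: MM|Mm
M/II-1 un I-1×I-2: Mm
M/II-2 un I-1×I-2: Mm
M/II-3 ? I-1×I-2: Mm|mm
⇒ M over [I-1,I-2,II-1,II-2,II-3]: 3 consistent
Z/I-1 ? ·: ZZ|Zz|zz
Z/I-2 ? ·: ZZ|Zz|zz
Z/II-1 un I-1×I-2: ZZ|Zz
Z/II-2 ? I-1×I-2: ZZ|Zz|zz
Z/II-3 un I-1×I-2: ZZ|Zz
⇒ Z over [I-1,I-2,II-1,II-2,II-3]: 35 consistent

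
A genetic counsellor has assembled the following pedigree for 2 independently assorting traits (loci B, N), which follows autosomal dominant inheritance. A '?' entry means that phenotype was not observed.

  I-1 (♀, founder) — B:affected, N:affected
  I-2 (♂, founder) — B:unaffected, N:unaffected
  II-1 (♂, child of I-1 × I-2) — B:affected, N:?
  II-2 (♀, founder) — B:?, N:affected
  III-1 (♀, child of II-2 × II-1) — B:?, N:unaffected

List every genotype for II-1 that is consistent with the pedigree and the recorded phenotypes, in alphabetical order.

II-1 ∈ {Bb Nn, Bb nn}

B/I-1 aff ·: Bb|BB
B/I-2 un ·: bb
B/II-1 aff I-1×I-2: Bb
B/II-2 ? ·: bb|Bb|BB
B/III-1 ? II-2×II-1: bb|Bb|BB
⇒ B over [I-1,I-2,II-1,II-2,III-1]: 14 consistent
N/I-1 aff ·: Nn|NN
N/I-2 un ·: nn
N/II-1 ? I-1×I-2: nn|Nn
N/II-2 aff ·: Nn
N/III-1 un II-2×II-1: nn
⇒ N over [I-1,I-2,II-1,II-2,III-1]: 3 consistent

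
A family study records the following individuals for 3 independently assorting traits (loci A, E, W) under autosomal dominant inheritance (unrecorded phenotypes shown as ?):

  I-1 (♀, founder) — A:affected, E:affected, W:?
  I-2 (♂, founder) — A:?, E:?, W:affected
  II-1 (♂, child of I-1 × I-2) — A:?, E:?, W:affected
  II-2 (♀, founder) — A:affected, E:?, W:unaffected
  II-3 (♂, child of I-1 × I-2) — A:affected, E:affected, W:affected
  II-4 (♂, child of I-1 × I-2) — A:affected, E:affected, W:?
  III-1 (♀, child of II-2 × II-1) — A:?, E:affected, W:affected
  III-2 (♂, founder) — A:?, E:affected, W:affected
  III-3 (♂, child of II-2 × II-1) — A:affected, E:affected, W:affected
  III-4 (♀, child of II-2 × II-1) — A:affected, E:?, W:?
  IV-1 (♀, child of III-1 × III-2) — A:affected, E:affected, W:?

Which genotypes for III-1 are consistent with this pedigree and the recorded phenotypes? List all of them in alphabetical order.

A/I-1 aff ·: Aa|AA
A/I-2 ? ·: aa|Aa|AA
A/II-1 ? I-1×I-2: aa|Aa|AA
A/II-2 aff ·: Aa|AA
A/II-3 aff I-1×I-2: Aa|AA
A/II-4 aff I-1×I-2: Aa|AA
A/III-1 ? II-2×II-1: aa|Aa|AA
A/III-2 ? ·: aa|Aa|AA
A/III-3 aff II-2×II-1: Aa|AA
A/III-4 aff II-2×II-1: Aa|AA
A/IV-1 aff III-1×III-2: Aa|AA
⇒ A over [I-1,I-2,II-1,II-2,II-3,II-4,III-1,III-2,III-3,III-4,IV-1]: 1700 consistent
E/I-1 aff ·: Ee|EE
E/I-2 ? ·: ee|Ee|EE
E/II-1 ? I-1×I-2: ee|Ee|EE
E/II-2 ? ·: ee|Ee|EE
E/II-3 aff I-1×I-2: Ee|EE
E/II-4 aff I-1×I-2: Ee|EE
E/III-1 aff II-2×II-1: Ee|EE
E/III-2 aff ·: Ee|EE
E/III-3 aff II-2×II-1: Ee|EE
E/III-4 ? II-2×II-1: ee|Ee|EE
E/IV-1 aff III-1×III-2: Ee|EE
⇒ E over [I-1,I-2,II-1,II-2,II-3,II-4,III-1,III-2,III-3,III-4,IV-1]: 1607 consistent
W/I-1 ? ·: ww|Ww|WW
W/I-2 aff ·: Ww|WW
W/II-1 aff I-1×I-2: Ww|WW
W/II-2 un ·: ww
W/II-3 aff I-1×I-2: Ww|WW
W/II-4 ? I-1×I-2: ww|Ww|WW
W/III-1 aff II-2×II-1: Ww
W/III-2 aff ·: Ww|WW
W/III-3 aff II-2×II-1: Ww
W/III-4 ? II-2×II-1: ww|Ww
W/IV-1 ? III-1×III-2: ww|Ww|WW
⇒ W over [I-1,I-2,II-1,II-2,II-3,II-4,III-1,III-2,III-3,III-4,IV-1]: 245 consistent

III-1 ∈ {AA EE Ww, AA Ee Ww, Aa EE Ww, Aa Ee Ww, aa EE Ww, aa Ee Ww}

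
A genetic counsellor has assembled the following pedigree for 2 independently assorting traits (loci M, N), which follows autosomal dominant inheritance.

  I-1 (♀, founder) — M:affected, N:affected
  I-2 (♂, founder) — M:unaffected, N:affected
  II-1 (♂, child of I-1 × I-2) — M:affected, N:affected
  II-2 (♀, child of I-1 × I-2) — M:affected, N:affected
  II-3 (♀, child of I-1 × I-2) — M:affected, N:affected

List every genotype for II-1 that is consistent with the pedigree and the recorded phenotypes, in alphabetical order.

II-1 ∈ {Mm NN, Mm Nn}

M/I-1 aff ·: Mm|MM
M/I-2 un ·: mm
M/II-1 aff I-1×I-2: Mm
M/II-2 aff I-1×I-2: Mm
M/II-3 aff I-1×I-2: Mm
⇒ M over [I-1,I-2,II-1,II-2,II-3]: 2 consistent
N/I-1 aff ·: Nn|NN
N/I-2 aff ·: Nn|NN
N/II-1 aff I-1×I-2: Nn|NN
N/II-2 aff I-1×I-2: Nn|NN
N/II-3 aff I-1×I-2: Nn|NN
⇒ N over [I-1,I-2,II-1,II-2,II-3]: 25 consistent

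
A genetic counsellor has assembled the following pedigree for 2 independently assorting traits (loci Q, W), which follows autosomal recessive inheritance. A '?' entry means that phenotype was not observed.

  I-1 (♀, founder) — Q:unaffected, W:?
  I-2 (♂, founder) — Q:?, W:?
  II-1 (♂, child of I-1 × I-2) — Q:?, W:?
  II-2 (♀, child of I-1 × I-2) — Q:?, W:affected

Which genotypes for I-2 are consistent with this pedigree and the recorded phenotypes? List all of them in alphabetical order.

I-2 ∈ {QQ Ww, QQ ww, Qq Ww, Qq ww, qq Ww, qq ww}

Q/I-1 un ·: QQ|Qq
Q/I-2 ? ·: QQ|Qq|qq
Q/II-1 ? I-1×I-2: QQ|Qq|qq
Q/II-2 ? I-1×I-2: QQ|Qq|qq
⇒ Q over [I-1,I-2,II-1,II-2]: 23 consistent
W/I-1 ? ·: Ww|ww
W/I-2 ? ·: Ww|ww
W/II-1 ? I-1×I-2: WW|Ww|ww
W/II-2 aff I-1×I-2: ww
⇒ W over [I-1,I-2,II-1,II-2]: 8 consistent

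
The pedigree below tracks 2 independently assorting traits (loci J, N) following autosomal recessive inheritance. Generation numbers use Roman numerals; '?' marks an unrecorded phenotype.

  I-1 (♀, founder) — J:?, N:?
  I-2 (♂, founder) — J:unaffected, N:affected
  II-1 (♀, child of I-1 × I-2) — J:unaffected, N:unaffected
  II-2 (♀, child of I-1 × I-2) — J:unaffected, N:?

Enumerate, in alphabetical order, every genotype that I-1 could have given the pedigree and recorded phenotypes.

I-1 ∈ {JJ NN, JJ Nn, Jj NN, Jj Nn, jj NN, jj Nn}

J/I-1 ? ·: JJ|Jj|jj
J/I-2 un ·: JJ|Jj
J/II-1 un I-1×I-2: JJ|Jj
J/II-2 un I-1×I-2: JJ|Jj
⇒ J over [I-1,I-2,II-1,II-2]: 15 consistent
N/I-1 ? ·: NN|Nn
N/I-2 aff ·: nn
N/II-1 un I-1×I-2: Nn
N/II-2 ? I-1×I-2: Nn|nn
⇒ N over [I-1,I-2,II-1,II-2]: 3 consistent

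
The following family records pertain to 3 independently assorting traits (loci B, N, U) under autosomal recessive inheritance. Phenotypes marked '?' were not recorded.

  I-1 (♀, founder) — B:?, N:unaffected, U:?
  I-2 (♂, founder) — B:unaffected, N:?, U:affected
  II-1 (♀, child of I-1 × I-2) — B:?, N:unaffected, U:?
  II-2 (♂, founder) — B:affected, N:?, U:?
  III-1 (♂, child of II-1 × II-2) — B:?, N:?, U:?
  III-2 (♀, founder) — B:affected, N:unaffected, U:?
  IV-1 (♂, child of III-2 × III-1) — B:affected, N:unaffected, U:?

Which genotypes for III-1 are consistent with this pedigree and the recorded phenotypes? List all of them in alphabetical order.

B/I-1 ? ·: BB|Bb|bb
B/I-2 un ·: BB|Bb
B/II-1 ? I-1×I-2: BB|Bb|bb
B/II-2 aff ·: bb
B/III-1 ? II-1×II-2: Bb|bb
B/III-2 aff ·: bb
B/IV-1 aff III-2×III-1: bb
⇒ B over [I-1,I-2,II-1,II-2,III-1,III-2,IV-1]: 16 consistent
N/I-1 un ·: NN|Nn
N/I-2 ? ·: NN|Nn|nn
N/II-1 un I-1×I-2: NN|Nn
N/II-2 ? ·: NN|Nn|nn
N/III-1 ? II-1×II-2: NN|Nn|nn
N/III-2 un ·: NN|Nn
N/IV-1 un III-2×III-1: NN|Nn
⇒ N over [I-1,I-2,II-1,II-2,III-1,III-2,IV-1]: 166 consistent
U/I-1 ? ·: UU|Uu|uu
U/I-2 aff ·: uu
U/II-1 ? I-1×I-2: Uu|uu
U/II-2 ? ·: UU|Uu|uu
U/III-1 ? II-1×II-2: UU|Uu|uu
U/III-2 ? ·: UU|Uu|uu
U/IV-1 ? III-2×III-1: UU|Uu|uu
⇒ U over [I-1,I-2,II-1,II-2,III-1,III-2,IV-1]: 118 consistent

III-1 ∈ {Bb NN UU, Bb NN Uu, Bb NN uu, Bb Nn UU, Bb Nn Uu, Bb Nn uu, Bb nn UU, Bb nn Uu, Bb nn uu, bb NN UU, bb NN Uu, bb NN uu, bb Nn UU, bb Nn Uu, bb Nn uu, bb nn UU, bb nn Uu, bb nn uu}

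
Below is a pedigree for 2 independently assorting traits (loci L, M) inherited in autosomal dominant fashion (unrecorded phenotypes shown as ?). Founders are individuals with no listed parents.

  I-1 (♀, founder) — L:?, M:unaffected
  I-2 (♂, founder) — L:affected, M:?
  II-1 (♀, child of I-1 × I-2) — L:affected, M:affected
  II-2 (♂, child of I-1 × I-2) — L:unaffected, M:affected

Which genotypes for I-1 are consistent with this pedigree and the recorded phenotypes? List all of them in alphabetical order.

I-1 ∈ {Ll mm, ll mm}

L/I-1 ? ·: ll|Ll
L/I-2 aff ·: Ll
L/II-1 aff I-1×I-2: Ll|LL
L/II-2 un I-1×I-2: ll
⇒ L over [I-1,I-2,II-1,II-2]: 3 consistent
M/I-1 un ·: mm
M/I-2 ? ·: Mm|MM
M/II-1 aff I-1×I-2: Mm
M/II-2 aff I-1×I-2: Mm
⇒ M over [I-1,I-2,II-1,II-2]: 2 consistent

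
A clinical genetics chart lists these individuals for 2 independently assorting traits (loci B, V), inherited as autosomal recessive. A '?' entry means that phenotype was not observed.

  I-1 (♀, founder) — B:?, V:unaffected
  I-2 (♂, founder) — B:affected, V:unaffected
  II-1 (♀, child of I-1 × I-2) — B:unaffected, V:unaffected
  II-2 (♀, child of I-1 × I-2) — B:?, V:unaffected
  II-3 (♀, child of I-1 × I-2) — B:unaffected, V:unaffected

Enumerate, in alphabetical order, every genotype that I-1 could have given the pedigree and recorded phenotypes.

I-1 ∈ {BB VV, BB Vv, Bb VV, Bb Vv}

B/I-1 ? ·: BB|Bb
B/I-2 aff ·: bb
B/II-1 un I-1×I-2: Bb
B/II-2 ? I-1×I-2: Bb|bb
B/II-3 un I-1×I-2: Bb
⇒ B over [I-1,I-2,II-1,II-2,II-3]: 3 consistent
V/I-1 un ·: VV|Vv
V/I-2 un ·: VV|Vv
V/II-1 un I-1×I-2: VV|Vv
V/II-2 un I-1×I-2: VV|Vv
V/II-3 un I-1×I-2: VV|Vv
⇒ V over [I-1,I-2,II-1,II-2,II-3]: 25 consistent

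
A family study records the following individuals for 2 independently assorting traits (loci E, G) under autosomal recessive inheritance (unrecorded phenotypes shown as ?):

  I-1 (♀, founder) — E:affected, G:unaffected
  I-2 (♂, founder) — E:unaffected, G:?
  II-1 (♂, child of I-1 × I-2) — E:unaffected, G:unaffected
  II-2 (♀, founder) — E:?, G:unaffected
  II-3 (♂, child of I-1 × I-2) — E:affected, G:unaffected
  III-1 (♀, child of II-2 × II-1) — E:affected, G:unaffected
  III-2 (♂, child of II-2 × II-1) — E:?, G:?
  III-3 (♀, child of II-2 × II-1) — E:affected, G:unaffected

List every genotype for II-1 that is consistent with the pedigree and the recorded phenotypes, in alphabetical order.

II-1 ∈ {Ee GG, Ee Gg}

E/I-1 aff ·: ee
E/I-2 un ·: Ee
E/II-1 un I-1×I-2: Ee
E/II-2 ? ·: Ee|ee
E/II-3 aff I-1×I-2: ee
E/III-1 aff II-2×II-1: ee
E/III-2 ? II-2×II-1: EE|Ee|ee
E/III-3 aff II-2×II-1: ee
⇒ E over [I-1,I-2,II-1,II-2,II-3,III-1,III-2,III-3]: 5 consistent
G/I-1 un ·: GG|Gg
G/I-2 ? ·: GG|Gg|gg
G/II-1 un I-1×I-2: GG|Gg
G/II-2 un ·: GG|Gg
G/II-3 un I-1×I-2: GG|Gg
G/III-1 un II-2×II-1: GG|Gg
G/III-2 ? II-2×II-1: GG|Gg|gg
G/III-3 un II-2×II-1: GG|Gg
⇒ G over [I-1,I-2,II-1,II-2,II-3,III-1,III-2,III-3]: 223 consistent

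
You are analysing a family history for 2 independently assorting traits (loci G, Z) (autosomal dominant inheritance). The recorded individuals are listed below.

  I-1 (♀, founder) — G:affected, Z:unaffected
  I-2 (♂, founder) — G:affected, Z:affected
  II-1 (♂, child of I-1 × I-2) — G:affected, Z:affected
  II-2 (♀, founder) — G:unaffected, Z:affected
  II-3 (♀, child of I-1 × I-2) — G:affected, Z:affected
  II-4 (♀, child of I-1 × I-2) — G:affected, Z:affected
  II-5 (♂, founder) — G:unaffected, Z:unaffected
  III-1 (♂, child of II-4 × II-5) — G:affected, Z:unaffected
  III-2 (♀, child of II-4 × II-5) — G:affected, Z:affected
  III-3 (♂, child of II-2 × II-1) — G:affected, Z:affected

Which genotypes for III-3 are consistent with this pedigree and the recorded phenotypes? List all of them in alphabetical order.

III-3 ∈ {Gg ZZ, Gg Zz}

G/I-1 aff ·: Gg|GG
G/I-2 aff ·: Gg|GG
G/II-1 aff I-1×I-2: Gg|GG
G/II-2 un ·: gg
G/II-3 aff I-1×I-2: Gg|GG
G/II-4 aff I-1×I-2: Gg|GG
G/II-5 un ·: gg
G/III-1 aff II-4×II-5: Gg
G/III-2 aff II-4×II-5: Gg
G/III-3 aff II-2×II-1: Gg
⇒ G over [I-1,I-2,II-1,II-2,II-3,II-4,II-5,III-1,III-2,III-3]: 25 consistent
Z/I-1 un ·: zz
Z/I-2 aff ·: Zz|ZZ
Z/II-1 aff I-1×I-2: Zz
Z/II-2 aff ·: Zz|ZZ
Z/II-3 aff I-1×I-2: Zz
Z/II-4 aff I-1×I-2: Zz
Z/II-5 un ·: zz
Z/III-1 un II-4×II-5: zz
Z/III-2 aff II-4×II-5: Zz
Z/III-3 aff II-2×II-1: Zz|ZZ
⇒ Z over [I-1,I-2,II-1,II-2,II-3,II-4,II-5,III-1,III-2,III-3]: 8 consistent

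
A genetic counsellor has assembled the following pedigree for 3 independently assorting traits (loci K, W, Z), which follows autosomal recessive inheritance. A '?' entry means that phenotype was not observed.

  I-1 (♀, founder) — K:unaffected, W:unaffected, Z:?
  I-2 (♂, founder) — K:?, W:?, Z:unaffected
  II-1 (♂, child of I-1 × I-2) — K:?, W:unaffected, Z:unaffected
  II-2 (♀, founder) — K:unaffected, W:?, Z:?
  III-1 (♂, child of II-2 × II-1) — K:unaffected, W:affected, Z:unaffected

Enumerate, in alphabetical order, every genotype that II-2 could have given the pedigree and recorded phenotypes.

K/I-1 un ·: KK|Kk
K/I-2 ? ·: KK|Kk|kk
K/II-1 ? I-1×I-2: KK|Kk|kk
K/II-2 un ·: KK|Kk
K/III-1 un II-2×II-1: KK|Kk
⇒ K over [I-1,I-2,II-1,II-2,III-1]: 36 consistent
W/I-1 un ·: WW|Ww
W/I-2 ? ·: WW|Ww|ww
W/II-1 un I-1×I-2: Ww
W/II-2 ? ·: Ww|ww
W/III-1 aff II-2×II-1: ww
⇒ W over [I-1,I-2,II-1,II-2,III-1]: 10 consistent
Z/I-1 ? ·: ZZ|Zz|zz
Z/I-2 un ·: ZZ|Zz
Z/II-1 un I-1×I-2: ZZ|Zz
Z/II-2 ? ·: ZZ|Zz|zz
Z/III-1 un II-2×II-1: ZZ|Zz
⇒ Z over [I-1,I-2,II-1,II-2,III-1]: 41 consistent

II-2 ∈ {KK Ww ZZ, KK Ww Zz, KK Ww zz, KK ww ZZ, KK ww Zz, KK ww zz, Kk Ww ZZ, Kk Ww Zz, Kk Ww zz, Kk ww ZZ, Kk ww Zz, Kk ww zz}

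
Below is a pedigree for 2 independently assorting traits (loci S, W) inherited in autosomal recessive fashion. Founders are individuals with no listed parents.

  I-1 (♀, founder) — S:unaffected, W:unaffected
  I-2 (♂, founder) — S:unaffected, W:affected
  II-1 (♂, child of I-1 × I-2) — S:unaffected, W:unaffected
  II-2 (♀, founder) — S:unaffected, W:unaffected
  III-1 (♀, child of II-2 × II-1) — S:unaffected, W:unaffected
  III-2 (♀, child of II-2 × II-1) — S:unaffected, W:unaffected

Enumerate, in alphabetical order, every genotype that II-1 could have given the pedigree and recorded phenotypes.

S/I-1 un ·: SS|Ss
S/I-2 un ·: SS|Ss
S/II-1 un I-1×I-2: SS|Ss
S/II-2 un ·: SS|Ss
S/III-1 un II-2×II-1: SS|Ss
S/III-2 un II-2×II-1: SS|Ss
⇒ S over [I-1,I-2,II-1,II-2,III-1,III-2]: 44 consistent
W/I-1 un ·: WW|Ww
W/I-2 aff ·: ww
W/II-1 un I-1×I-2: Ww
W/II-2 un ·: WW|Ww
W/III-1 un II-2×II-1: WW|Ww
W/III-2 un II-2×II-1: WW|Ww
⇒ W over [I-1,I-2,II-1,II-2,III-1,III-2]: 16 consistent

II-1 ∈ {SS Ww, Ss Ww}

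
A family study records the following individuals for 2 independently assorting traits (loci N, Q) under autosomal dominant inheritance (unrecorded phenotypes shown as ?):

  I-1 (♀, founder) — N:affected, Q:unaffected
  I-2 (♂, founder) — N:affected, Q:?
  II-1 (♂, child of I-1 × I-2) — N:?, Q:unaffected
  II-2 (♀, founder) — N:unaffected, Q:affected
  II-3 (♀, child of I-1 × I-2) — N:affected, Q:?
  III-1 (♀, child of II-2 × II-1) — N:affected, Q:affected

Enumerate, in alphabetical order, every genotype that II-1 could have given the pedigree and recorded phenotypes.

II-1 ∈ {NN qq, Nn qq}

N/I-1 aff ·: Nn|NN
N/I-2 aff ·: Nn|NN
N/II-1 ? I-1×I-2: Nn|NN
N/II-2 un ·: nn
N/II-3 aff I-1×I-2: Nn|NN
N/III-1 aff II-2×II-1: Nn
⇒ N over [I-1,I-2,II-1,II-2,II-3,III-1]: 13 consistent
Q/I-1 un ·: qq
Q/I-2 ? ·: qq|Qq
Q/II-1 un I-1×I-2: qq
Q/II-2 aff ·: Qq|QQ
Q/II-3 ? I-1×I-2: qq|Qq
Q/III-1 aff II-2×II-1: Qq
⇒ Q over [I-1,I-2,II-1,II-2,II-3,III-1]: 6 consistent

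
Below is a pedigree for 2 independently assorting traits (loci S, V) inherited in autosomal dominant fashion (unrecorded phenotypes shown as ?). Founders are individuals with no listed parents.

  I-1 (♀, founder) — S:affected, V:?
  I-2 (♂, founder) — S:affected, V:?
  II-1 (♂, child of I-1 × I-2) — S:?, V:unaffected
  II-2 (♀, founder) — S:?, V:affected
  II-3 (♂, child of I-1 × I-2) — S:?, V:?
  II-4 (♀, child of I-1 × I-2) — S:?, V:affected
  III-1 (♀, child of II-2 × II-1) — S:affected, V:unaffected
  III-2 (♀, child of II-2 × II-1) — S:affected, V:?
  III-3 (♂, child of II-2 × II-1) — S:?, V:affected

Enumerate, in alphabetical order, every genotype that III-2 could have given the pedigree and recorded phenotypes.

S/I-1 aff ·: Ss|SS
S/I-2 aff ·: Ss|SS
S/II-1 ? I-1×I-2: ss|Ss|SS
S/II-2 ? ·: ss|Ss|SS
S/II-3 ? I-1×I-2: ss|Ss|SS
S/II-4 ? I-1×I-2: ss|Ss|SS
S/III-1 aff II-2×II-1: Ss|SS
S/III-2 aff II-2×II-1: Ss|SS
S/III-3 ? II-2×II-1: ss|Ss|SS
⇒ S over [I-1,I-2,II-1,II-2,II-3,II-4,III-1,III-2,III-3]: 581 consistent
V/I-1 ? ·: vv|Vv
V/I-2 ? ·: vv|Vv
V/II-1 un I-1×I-2: vv
V/II-2 aff ·: Vv
V/II-3 ? I-1×I-2: vv|Vv|VV
V/II-4 aff I-1×I-2: Vv|VV
V/III-1 un II-2×II-1: vv
V/III-2 ? II-2×II-1: vv|Vv
V/III-3 aff II-2×II-1: Vv
⇒ V over [I-1,I-2,II-1,II-2,II-3,II-4,III-1,III-2,III-3]: 20 consistent

III-2 ∈ {SS Vv, SS vv, Ss Vv, Ss vv}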